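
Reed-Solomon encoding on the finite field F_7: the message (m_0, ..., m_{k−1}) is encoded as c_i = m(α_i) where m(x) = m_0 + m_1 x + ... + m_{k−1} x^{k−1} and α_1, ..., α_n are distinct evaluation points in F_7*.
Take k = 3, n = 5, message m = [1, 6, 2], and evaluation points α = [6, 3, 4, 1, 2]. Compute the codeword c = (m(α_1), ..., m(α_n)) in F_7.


c = [4, 2, 1, 2, 0]

Message polynomial: m(x) = 1 + 6·x + 2·x^2 (mod 7).
For each evaluation point α_i, compute m(α_i) mod 7:
  α_1 = 6: Horner steps 2 → 4 → 4, so m(6) = 4.
  α_2 = 3: Horner steps 2 → 5 → 2, so m(3) = 2.
  α_3 = 4: Horner steps 2 → 0 → 1, so m(4) = 1.
  α_4 = 1: Horner steps 2 → 1 → 2, so m(1) = 2.
  α_5 = 2: Horner steps 2 → 3 → 0, so m(2) = 0.
Codeword c = [4, 2, 1, 2, 0] ∈ F_7^5.


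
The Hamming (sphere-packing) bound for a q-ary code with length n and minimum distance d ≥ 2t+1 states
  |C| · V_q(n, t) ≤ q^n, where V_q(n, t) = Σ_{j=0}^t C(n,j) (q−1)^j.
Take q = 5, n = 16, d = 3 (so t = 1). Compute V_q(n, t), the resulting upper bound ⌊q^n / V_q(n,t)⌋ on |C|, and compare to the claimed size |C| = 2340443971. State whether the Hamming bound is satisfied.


V_q(n, t) = 65, q^n = 152587890625, Hamming bound = 2347506009, |C| = 2340443971 ≤ bound (satisfied).

Step 1: Compute V_q(n, t) = Σ_{j=0}^1 C(n, j) (q−1)^j.
  j = 0: C(16,0)·(4)^0 = 1·1 = 1.
  j = 1: C(16,1)·(4)^1 = 16·4 = 64.
  V_q(n, t) = 1 + 64 = 65.
Step 2: q^n = 5^16 = 152587890625.
Step 3: Hamming bound ⌊q^n / V_q(n,t)⌋ = ⌊152587890625/65⌋ = 2347506009.
Step 4: Compare |C| = 2340443971 to 2347506009: satisfied.
The claimed |C| lies below the Hamming bound.


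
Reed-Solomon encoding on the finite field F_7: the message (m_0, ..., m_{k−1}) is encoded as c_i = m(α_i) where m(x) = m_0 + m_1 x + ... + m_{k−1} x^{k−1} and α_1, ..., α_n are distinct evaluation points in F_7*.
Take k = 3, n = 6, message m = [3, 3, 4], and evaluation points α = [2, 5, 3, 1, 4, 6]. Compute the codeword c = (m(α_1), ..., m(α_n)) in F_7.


c = [4, 6, 6, 3, 2, 4]

Message polynomial: m(x) = 3 + 3·x + 4·x^2 (mod 7).
For each evaluation point α_i, compute m(α_i) mod 7:
  α_1 = 2: Horner steps 4 → 4 → 4, so m(2) = 4.
  α_2 = 5: Horner steps 4 → 2 → 6, so m(5) = 6.
  α_3 = 3: Horner steps 4 → 1 → 6, so m(3) = 6.
  α_4 = 1: Horner steps 4 → 0 → 3, so m(1) = 3.
  α_5 = 4: Horner steps 4 → 5 → 2, so m(4) = 2.
  α_6 = 6: Horner steps 4 → 6 → 4, so m(6) = 4.
Codeword c = [4, 6, 6, 3, 2, 4] ∈ F_7^6.


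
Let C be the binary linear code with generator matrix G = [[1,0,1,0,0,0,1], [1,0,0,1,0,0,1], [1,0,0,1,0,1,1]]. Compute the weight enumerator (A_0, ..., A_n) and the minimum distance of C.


Weight distribution: A_0 = 1, A_1 = 1, A_2 = 1, A_3 = 3, A_4 = 2. Minimum distance d = 1.

Enumerate all 2^3 = 8 messages m ∈ F_2^3.
For each, compute codeword c = mG in F_2^7, then tally its weight.
  m = 000 → c = 0000000, weight = 0.
  m = 100 → c = 1010001, weight = 3.
  m = 010 → c = 1001001, weight = 3.
  m = 110 → c = 0011000, weight = 2.
  m = 001 → c = 1001011, weight = 4.
  m = 101 → c = 0011010, weight = 3.
  m = 011 → c = 0000010, weight = 1.
  m = 111 → c = 1010011, weight = 4.
Tally weights:
  weight 0: 1 codewords.
  weight 1: 1 codewords.
  weight 2: 1 codewords.
  weight 3: 3 codewords.
  weight 4: 2 codewords.
Minimum distance d = smallest w > 0 with A_w > 0 = 1.
Sanity: Σ A_w = 8 = 2^3 = 8 ✓.


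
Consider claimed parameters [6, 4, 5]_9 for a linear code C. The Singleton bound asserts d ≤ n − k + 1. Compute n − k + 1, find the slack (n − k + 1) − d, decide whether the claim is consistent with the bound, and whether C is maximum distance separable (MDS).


Singleton RHS = n − k + 1 = 3, slack = -2, bound violated (no such code; not MDS).

Singleton bound: d ≤ n − k + 1.
Here n = 6, k = 4, so n − k + 1 = 3.
Given d = 5, check d ≤ 3: NO.
Slack = (n − k + 1) − d = -2.
The slack is negative: d = 5 exceeds n − k + 1 = 3 by 2, so the Singleton bound is violated and no linear [6, 4, 5]_9 code can exist. In particular it is not MDS (MDS requires d = n − k + 1 exactly).
Description: the claimed parameters are [6, 4, 5]_9; such a code would be impossible (violates the Singleton bound).


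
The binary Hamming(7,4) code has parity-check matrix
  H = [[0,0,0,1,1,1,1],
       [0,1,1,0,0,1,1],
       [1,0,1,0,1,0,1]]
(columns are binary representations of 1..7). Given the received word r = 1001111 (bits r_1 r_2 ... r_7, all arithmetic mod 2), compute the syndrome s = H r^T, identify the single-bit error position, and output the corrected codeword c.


s = (0, 0, 1)^T, error position = 1, corrected codeword c = 0001111

Compute s = H r^T mod 2 one row at a time:
  s_1 = 1 + 1 + 1 + 1 = 4 ≡ 0 (mod 2).
  s_2 = 0 + 0 + 1 + 1 = 2 ≡ 0 (mod 2).
  s_3 = 1 + 0 + 1 + 1 = 3 ≡ 1 (mod 2).
s = (0, 0, 1)^T — this equals column 1 of H (binary 001), so error is at position 1.
Correct: flip bit 1 of r = 1001111 to get c = 0001111.


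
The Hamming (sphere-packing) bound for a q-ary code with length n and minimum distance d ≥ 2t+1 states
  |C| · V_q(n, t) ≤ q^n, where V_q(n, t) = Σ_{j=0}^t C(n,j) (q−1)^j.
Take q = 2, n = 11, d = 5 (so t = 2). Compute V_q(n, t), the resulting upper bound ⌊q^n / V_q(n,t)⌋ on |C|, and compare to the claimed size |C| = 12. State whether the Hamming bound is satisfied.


V_q(n, t) = 67, q^n = 2048, Hamming bound = 30, |C| = 12 ≤ bound (satisfied).

Step 1: Compute V_q(n, t) = Σ_{j=0}^2 C(n, j) (q−1)^j.
  j = 0: C(11,0)·(1)^0 = 1·1 = 1.
  j = 1: C(11,1)·(1)^1 = 11·1 = 11.
  j = 2: C(11,2)·(1)^2 = 55·1 = 55.
  V_q(n, t) = 1 + 11 + 55 = 67.
Step 2: q^n = 2^11 = 2048.
Step 3: Hamming bound ⌊q^n / V_q(n,t)⌋ = ⌊2048/67⌋ = 30.
Step 4: Compare |C| = 12 to 30: satisfied.
The claimed |C| lies below the Hamming bound.


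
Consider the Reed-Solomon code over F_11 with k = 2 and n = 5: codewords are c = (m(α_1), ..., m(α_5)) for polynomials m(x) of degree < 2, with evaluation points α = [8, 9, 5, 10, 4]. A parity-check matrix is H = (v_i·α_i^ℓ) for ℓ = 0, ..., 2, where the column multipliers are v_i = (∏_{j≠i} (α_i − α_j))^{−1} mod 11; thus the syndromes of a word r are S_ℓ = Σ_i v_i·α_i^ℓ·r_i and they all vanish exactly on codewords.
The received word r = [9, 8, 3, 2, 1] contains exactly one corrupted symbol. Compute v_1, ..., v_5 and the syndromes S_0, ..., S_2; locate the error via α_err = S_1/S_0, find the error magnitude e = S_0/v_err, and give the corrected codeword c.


S = (4, 3, 5), error at position 2, error magnitude e = 8, c = [9, 0, 3, 2, 1].

Step 1: column multipliers v_i = (∏_{j≠i}(α_i − α_j))^{−1} mod 11.
  i = 1 (α = 8): (8−9)(8−5)(8−10)(8−4) = (−1)·3·(−2)·4 = 24 ≡ 2, so v_1 = 2^{−1} = 6 (mod 11).
  i = 2 (α = 9): (9−8)(9−5)(9−10)(9−4) = 1·4·(−1)·5 = −20 ≡ 2, so v_2 = 2^{−1} = 6 (mod 11).
  i = 3 (α = 5): (5−8)(5−9)(5−10)(5−4) = (−3)·(−4)·(−5)·1 = −60 ≡ 6, so v_3 = 6^{−1} = 2 (mod 11).
  i = 4 (α = 10): (10−8)(10−9)(10−5)(10−4) = 2·1·5·6 = 60 ≡ 5, so v_4 = 5^{−1} = 9 (mod 11).
  i = 5 (α = 4): (4−8)(4−9)(4−5)(4−10) = (−4)·(−5)·(−1)·(−6) = 120 ≡ 10, so v_5 = 10^{−1} = 10 (mod 11).
  v = [6, 6, 2, 9, 10].
Step 2: syndromes of r = [9, 8, 3, 2, 1] (all sums mod 11).
  S_0 = Σ v_i r_i = 6·9 + 6·8 + 2·3 + 9·2 + 10·1 = 136 ≡ 4.
  S_1 = Σ v_i α_i r_i = 6·8·9 + 6·9·8 + 2·5·3 + 9·10·2 + 10·4·1 = 1114 ≡ 3.
  α_i^2 mod 11 = [9, 4, 3, 1, 5].
  S_2 = Σ v_i α_i^2 r_i = 6·9·9 + 6·4·8 + 2·3·3 + 9·1·2 + 10·5·1 = 764 ≡ 5.
  S = (4, 3, 5) ≠ 0, so r is not a codeword (an error is present).
Step 3: locate the error. For a single error e at position i, S_ℓ = v_i·e·α_i^ℓ, so α_err = S_1/S_0.
  S_0^{−1} = 4^{−1} = 3 (mod 11), so α_err = 3·3 = 9 ≡ 9 = α_2. Error position i = 2.
  Consistency check: S_2/S_1 = 5·4 = 20 ≡ 9 = α_err ✓ (single-error assumption holds).
Step 4: error magnitude e = S_0/v_2 = S_0·∏_{j≠2}(α_2 − α_j) = 4·2 = 8 ≡ 8 (mod 11).
Step 5: correct position 2: c_2 = r_2 − e = 8 − 8 ≡ 0 (mod 11). Hence c = [9, 0, 3, 2, 1].
  Check: interpolating c through the α_i gives m(x) = 4 + 2·x (degree < 2) with m(α_i) = c_i for every i, so c is indeed a codeword.


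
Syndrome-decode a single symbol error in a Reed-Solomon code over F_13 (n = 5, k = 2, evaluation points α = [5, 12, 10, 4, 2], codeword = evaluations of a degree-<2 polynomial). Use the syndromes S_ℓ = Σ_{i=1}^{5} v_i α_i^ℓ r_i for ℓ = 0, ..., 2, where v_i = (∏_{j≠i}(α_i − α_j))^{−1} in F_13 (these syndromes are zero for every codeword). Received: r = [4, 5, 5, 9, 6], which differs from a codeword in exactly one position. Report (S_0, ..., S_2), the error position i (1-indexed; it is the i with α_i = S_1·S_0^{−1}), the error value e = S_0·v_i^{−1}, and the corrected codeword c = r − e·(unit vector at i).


S = (5, 8, 5), error at position 2, error magnitude e = 10, c = [4, 8, 5, 9, 6].

Step 1: column multipliers v_i = (∏_{j≠i}(α_i − α_j))^{−1} mod 13.
  i = 1 (α = 5): (5−12)(5−10)(5−4)(5−2) = (−7)·(−5)·1·3 = 105 ≡ 1, so v_1 = 1^{−1} = 1 (mod 13).
  i = 2 (α = 12): (12−5)(12−10)(12−4)(12−2) = 7·2·8·10 = 1120 ≡ 2, so v_2 = 2^{−1} = 7 (mod 13).
  i = 3 (α = 10): (10−5)(10−12)(10−4)(10−2) = 5·(−2)·6·8 = −480 ≡ 1, so v_3 = 1^{−1} = 1 (mod 13).
  i = 4 (α = 4): (4−5)(4−12)(4−10)(4−2) = (−1)·(−8)·(−6)·2 = −96 ≡ 8, so v_4 = 8^{−1} = 5 (mod 13).
  i = 5 (α = 2): (2−5)(2−12)(2−10)(2−4) = (−3)·(−10)·(−8)·(−2) = 480 ≡ 12, so v_5 = 12^{−1} = 12 (mod 13).
  v = [1, 7, 1, 5, 12].
Step 2: syndromes of r = [4, 5, 5, 9, 6] (all sums mod 13).
  S_0 = Σ v_i r_i = 1·4 + 7·5 + 1·5 + 5·9 + 12·6 = 161 ≡ 5.
  S_1 = Σ v_i α_i r_i = 1·5·4 + 7·12·5 + 1·10·5 + 5·4·9 + 12·2·6 = 814 ≡ 8.
  α_i^2 mod 13 = [12, 1, 9, 3, 4].
  S_2 = Σ v_i α_i^2 r_i = 1·12·4 + 7·1·5 + 1·9·5 + 5·3·9 + 12·4·6 = 551 ≡ 5.
  S = (5, 8, 5) ≠ 0, so r is not a codeword (an error is present).
Step 3: locate the error. For a single error e at position i, S_ℓ = v_i·e·α_i^ℓ, so α_err = S_1/S_0.
  S_0^{−1} = 5^{−1} = 8 (mod 13), so α_err = 8·8 = 64 ≡ 12 = α_2. Error position i = 2.
  Consistency check: S_2/S_1 = 5·5 = 25 ≡ 12 = α_err ✓ (single-error assumption holds).
Step 4: error magnitude e = S_0/v_2 = S_0·∏_{j≠2}(α_2 − α_j) = 5·2 = 10 ≡ 10 (mod 13).
Step 5: correct position 2: c_2 = r_2 − e = 5 − 10 ≡ 8 (mod 13). Hence c = [4, 8, 5, 9, 6].
  Check: interpolating c through the α_i gives m(x) = 3 + 8·x (degree < 2) with m(α_i) = c_i for every i, so c is indeed a codeword.


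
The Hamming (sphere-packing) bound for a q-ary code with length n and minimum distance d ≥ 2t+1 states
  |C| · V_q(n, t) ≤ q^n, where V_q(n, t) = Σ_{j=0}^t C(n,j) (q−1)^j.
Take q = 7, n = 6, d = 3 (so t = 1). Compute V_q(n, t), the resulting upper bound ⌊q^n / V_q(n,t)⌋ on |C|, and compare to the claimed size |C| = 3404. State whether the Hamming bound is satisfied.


V_q(n, t) = 37, q^n = 117649, Hamming bound = 3179, |C| = 3404 > bound (violated).

Step 1: Compute V_q(n, t) = Σ_{j=0}^1 C(n, j) (q−1)^j.
  j = 0: C(6,0)·(6)^0 = 1·1 = 1.
  j = 1: C(6,1)·(6)^1 = 6·6 = 36.
  V_q(n, t) = 1 + 36 = 37.
Step 2: q^n = 7^6 = 117649.
Step 3: Hamming bound ⌊q^n / V_q(n,t)⌋ = ⌊117649/37⌋ = 3179.
Step 4: Compare |C| = 3404 to 3179: violated.
The claimed |C| lies above the Hamming bound, so no 7-ary code of length 6 with d ≥ 3 can have 3404 codewords.


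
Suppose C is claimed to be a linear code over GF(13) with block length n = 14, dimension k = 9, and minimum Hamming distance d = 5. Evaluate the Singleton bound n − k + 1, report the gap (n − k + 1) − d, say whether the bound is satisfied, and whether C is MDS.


Singleton RHS = n − k + 1 = 6, slack = 1, bound satisfied, not MDS.

Singleton bound: d ≤ n − k + 1.
Here n = 14, k = 9, so n − k + 1 = 6.
Given d = 5, check d ≤ 6: YES.
Slack = (n − k + 1) − d = 1.
The code is NOT MDS (slack = 1 > 0).
Description: the claimed parameters are [14, 9, 5]_13; such a code would be non-MDS.


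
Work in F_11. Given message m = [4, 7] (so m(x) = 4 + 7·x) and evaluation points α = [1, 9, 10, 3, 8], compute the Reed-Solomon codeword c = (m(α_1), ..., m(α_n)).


c = [0, 1, 8, 3, 5]

Message polynomial: m(x) = 4 + 7·x (mod 11).
For each evaluation point α_i, compute m(α_i) mod 11:
  α_1 = 1: Horner steps 7 → 0, so m(1) = 0.
  α_2 = 9: Horner steps 7 → 1, so m(9) = 1.
  α_3 = 10: Horner steps 7 → 8, so m(10) = 8.
  α_4 = 3: Horner steps 7 → 3, so m(3) = 3.
  α_5 = 8: Horner steps 7 → 5, so m(8) = 5.
Codeword c = [0, 1, 8, 3, 5] ∈ F_11^5.


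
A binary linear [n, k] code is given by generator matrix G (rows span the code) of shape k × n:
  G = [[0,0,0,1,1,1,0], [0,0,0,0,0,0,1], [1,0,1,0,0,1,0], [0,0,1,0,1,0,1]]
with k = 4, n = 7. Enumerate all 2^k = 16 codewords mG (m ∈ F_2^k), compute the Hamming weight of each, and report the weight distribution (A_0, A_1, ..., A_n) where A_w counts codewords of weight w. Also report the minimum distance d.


Weight distribution: A_0 = 1, A_1 = 1, A_2 = 2, A_3 = 6, A_4 = 5, A_5 = 1. Minimum distance d = 1.

Enumerate all 2^4 = 16 messages m ∈ F_2^4.
For each, compute codeword c = mG in F_2^7, then tally its weight.
  m = 0000 → c = 0000000, weight = 0.
  m = 1000 → c = 0001110, weight = 3.
  m = 0100 → c = 0000001, weight = 1.
  m = 1100 → c = 0001111, weight = 4.
  m = 0010 → c = 1010010, weight = 3.
  m = 1010 → c = 1011100, weight = 4.
  m = 0110 → c = 1010011, weight = 4.
  m = 1110 → c = 1011101, weight = 5.
  m = 0001 → c = 0010101, weight = 3.
  m = 1001 → c = 0011011, weight = 4.
  m = 0101 → c = 0010100, weight = 2.
  m = 1101 → c = 0011010, weight = 3.
  m = 0011 → c = 1000111, weight = 4.
  m = 1011 → c = 1001001, weight = 3.
  m = 0111 → c = 1000110, weight = 3.
  m = 1111 → c = 1001000, weight = 2.
Tally weights:
  weight 0: 1 codewords.
  weight 1: 1 codewords.
  weight 2: 2 codewords.
  weight 3: 6 codewords.
  weight 4: 5 codewords.
  weight 5: 1 codewords.
Minimum distance d = smallest w > 0 with A_w > 0 = 1.
Sanity: Σ A_w = 16 = 2^4 = 16 ✓.


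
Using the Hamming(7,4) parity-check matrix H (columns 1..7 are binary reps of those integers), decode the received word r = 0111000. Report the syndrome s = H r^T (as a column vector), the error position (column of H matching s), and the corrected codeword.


s = (1, 0, 1)^T, error position = 5, corrected codeword c = 0111100

Compute s = H r^T mod 2 one row at a time:
  s_1 = 1 + 0 + 0 + 0 = 1 ≡ 1 (mod 2).
  s_2 = 1 + 1 + 0 + 0 = 2 ≡ 0 (mod 2).
  s_3 = 0 + 1 + 0 + 0 = 1 ≡ 1 (mod 2).
s = (1, 0, 1)^T — this equals column 5 of H (binary 101), so error is at position 5.
Correct: flip bit 5 of r = 0111000 to get c = 0111100.


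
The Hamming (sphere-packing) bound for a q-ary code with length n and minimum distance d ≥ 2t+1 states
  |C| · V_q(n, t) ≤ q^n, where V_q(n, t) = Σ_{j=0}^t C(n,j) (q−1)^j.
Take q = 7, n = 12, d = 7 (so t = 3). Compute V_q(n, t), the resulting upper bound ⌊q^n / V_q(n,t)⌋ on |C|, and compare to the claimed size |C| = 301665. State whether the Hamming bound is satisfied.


V_q(n, t) = 49969, q^n = 13841287201, Hamming bound = 276997, |C| = 301665 > bound (violated).

Step 1: Compute V_q(n, t) = Σ_{j=0}^3 C(n, j) (q−1)^j.
  j = 0: C(12,0)·(6)^0 = 1·1 = 1.
  j = 1: C(12,1)·(6)^1 = 12·6 = 72.
  j = 2: C(12,2)·(6)^2 = 66·36 = 2376.
  j = 3: C(12,3)·(6)^3 = 220·216 = 47520.
  V_q(n, t) = 1 + 72 + 2376 + 47520 = 49969.
Step 2: q^n = 7^12 = 13841287201.
Step 3: Hamming bound ⌊q^n / V_q(n,t)⌋ = ⌊13841287201/49969⌋ = 276997.
Step 4: Compare |C| = 301665 to 276997: violated.
The claimed |C| lies above the Hamming bound, so no 7-ary code of length 12 with d ≥ 7 can have 301665 codewords.


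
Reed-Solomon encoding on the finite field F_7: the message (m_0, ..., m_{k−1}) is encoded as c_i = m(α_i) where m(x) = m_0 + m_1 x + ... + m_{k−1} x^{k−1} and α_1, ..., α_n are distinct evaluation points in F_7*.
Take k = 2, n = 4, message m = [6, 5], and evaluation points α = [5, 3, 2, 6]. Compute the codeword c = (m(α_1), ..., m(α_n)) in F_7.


c = [3, 0, 2, 1]

Message polynomial: m(x) = 6 + 5·x (mod 7).
For each evaluation point α_i, compute m(α_i) mod 7:
  α_1 = 5: Horner steps 5 → 3, so m(5) = 3.
  α_2 = 3: Horner steps 5 → 0, so m(3) = 0.
  α_3 = 2: Horner steps 5 → 2, so m(2) = 2.
  α_4 = 6: Horner steps 5 → 1, so m(6) = 1.
Codeword c = [3, 0, 2, 1] ∈ F_7^4.


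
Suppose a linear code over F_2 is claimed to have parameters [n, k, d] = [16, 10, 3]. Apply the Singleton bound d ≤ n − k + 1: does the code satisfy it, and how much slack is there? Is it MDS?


Singleton RHS = n − k + 1 = 7, slack = 4, bound satisfied, not MDS.

Singleton bound: d ≤ n − k + 1.
Here n = 16, k = 10, so n − k + 1 = 7.
Given d = 3, check d ≤ 7: YES.
Slack = (n − k + 1) − d = 4.
The code is NOT MDS (slack = 4 > 0).
Description: the claimed parameters are [16, 10, 3]_2; such a code would be non-MDS.


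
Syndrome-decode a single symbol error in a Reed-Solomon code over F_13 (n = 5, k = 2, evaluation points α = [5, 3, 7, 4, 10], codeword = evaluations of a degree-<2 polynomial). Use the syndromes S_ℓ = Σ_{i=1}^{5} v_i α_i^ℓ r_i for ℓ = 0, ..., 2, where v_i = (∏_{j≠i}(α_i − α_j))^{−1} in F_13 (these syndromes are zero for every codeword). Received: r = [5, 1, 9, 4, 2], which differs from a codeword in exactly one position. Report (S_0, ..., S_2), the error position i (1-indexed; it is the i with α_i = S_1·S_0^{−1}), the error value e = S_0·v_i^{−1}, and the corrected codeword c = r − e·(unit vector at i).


S = (5, 7, 2), error at position 4, error magnitude e = 1, c = [5, 1, 9, 3, 2].

Step 1: column multipliers v_i = (∏_{j≠i}(α_i − α_j))^{−1} mod 13.
  i = 1 (α = 5): (5−3)(5−7)(5−4)(5−10) = 2·(−2)·1·(−5) = 20 ≡ 7, so v_1 = 7^{−1} = 2 (mod 13).
  i = 2 (α = 3): (3−5)(3−7)(3−4)(3−10) = (−2)·(−4)·(−1)·(−7) = 56 ≡ 4, so v_2 = 4^{−1} = 10 (mod 13).
  i = 3 (α = 7): (7−5)(7−3)(7−4)(7−10) = 2·4·3·(−3) = −72 ≡ 6, so v_3 = 6^{−1} = 11 (mod 13).
  i = 4 (α = 4): (4−5)(4−3)(4−7)(4−10) = (−1)·1·(−3)·(−6) = −18 ≡ 8, so v_4 = 8^{−1} = 5 (mod 13).
  i = 5 (α = 10): (10−5)(10−3)(10−7)(10−4) = 5·7·3·6 = 630 ≡ 6, so v_5 = 6^{−1} = 11 (mod 13).
  v = [2, 10, 11, 5, 11].
Step 2: syndromes of r = [5, 1, 9, 4, 2] (all sums mod 13).
  S_0 = Σ v_i r_i = 2·5 + 10·1 + 11·9 + 5·4 + 11·2 = 161 ≡ 5.
  S_1 = Σ v_i α_i r_i = 2·5·5 + 10·3·1 + 11·7·9 + 5·4·4 + 11·10·2 = 1073 ≡ 7.
  α_i^2 mod 13 = [12, 9, 10, 3, 9].
  S_2 = Σ v_i α_i^2 r_i = 2·12·5 + 10·9·1 + 11·10·9 + 5·3·4 + 11·9·2 = 1458 ≡ 2.
  S = (5, 7, 2) ≠ 0, so r is not a codeword (an error is present).
Step 3: locate the error. For a single error e at position i, S_ℓ = v_i·e·α_i^ℓ, so α_err = S_1/S_0.
  S_0^{−1} = 5^{−1} = 8 (mod 13), so α_err = 7·8 = 56 ≡ 4 = α_4. Error position i = 4.
  Consistency check: S_2/S_1 = 2·2 = 4 ≡ 4 = α_err ✓ (single-error assumption holds).
Step 4: error magnitude e = S_0/v_4 = S_0·∏_{j≠4}(α_4 − α_j) = 5·8 = 40 ≡ 1 (mod 13).
Step 5: correct position 4: c_4 = r_4 − e = 4 − 1 ≡ 3 (mod 13). Hence c = [5, 1, 9, 3, 2].
  Check: interpolating c through the α_i gives m(x) = 8 + 2·x (degree < 2) with m(α_i) = c_i for every i, so c is indeed a codeword.


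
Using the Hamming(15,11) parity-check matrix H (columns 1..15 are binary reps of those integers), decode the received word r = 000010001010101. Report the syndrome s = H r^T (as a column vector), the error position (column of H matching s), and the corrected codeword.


s = (0, 1, 0, 1)^T, error position = 5, corrected codeword c = 000000001010101

Compute s = H r^T mod 2 one row at a time:
  s_1 = 0 + 1 + 0 + 1 + 0 + 1 + 0 + 1 = 4 ≡ 0 (mod 2).
  s_2 = 0 + 1 + 0 + 0 + 0 + 1 + 0 + 1 = 3 ≡ 1 (mod 2).
  s_3 = 0 + 0 + 0 + 0 + 0 + 1 + 0 + 1 = 2 ≡ 0 (mod 2).
  s_4 = 0 + 0 + 1 + 0 + 1 + 1 + 1 + 1 = 5 ≡ 1 (mod 2).
s = (0, 1, 0, 1)^T — this equals column 5 of H (binary 0101), so error is at position 5.
Correct: flip bit 5 of r = 000010001010101 to get c = 000000001010101.


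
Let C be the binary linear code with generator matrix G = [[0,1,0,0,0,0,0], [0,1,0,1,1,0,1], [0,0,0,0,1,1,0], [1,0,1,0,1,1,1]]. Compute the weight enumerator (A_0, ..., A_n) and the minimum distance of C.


Weight distribution: A_0 = 1, A_1 = 1, A_2 = 1, A_3 = 4, A_4 = 5, A_5 = 3, A_6 = 1. Minimum distance d = 1.

Enumerate all 2^4 = 16 messages m ∈ F_2^4.
For each, compute codeword c = mG in F_2^7, then tally its weight.
  m = 0000 → c = 0000000, weight = 0.
  m = 1000 → c = 0100000, weight = 1.
  m = 0100 → c = 0101101, weight = 4.
  m = 1100 → c = 0001101, weight = 3.
  m = 0010 → c = 0000110, weight = 2.
  m = 1010 → c = 0100110, weight = 3.
  m = 0110 → c = 0101011, weight = 4.
  m = 1110 → c = 0001011, weight = 3.
  m = 0001 → c = 1010111, weight = 5.
  m = 1001 → c = 1110111, weight = 6.
  m = 0101 → c = 1111010, weight = 5.
  m = 1101 → c = 1011010, weight = 4.
  m = 0011 → c = 1010001, weight = 3.
  m = 1011 → c = 1110001, weight = 4.
  m = 0111 → c = 1111100, weight = 5.
  m = 1111 → c = 1011100, weight = 4.
Tally weights:
  weight 0: 1 codewords.
  weight 1: 1 codewords.
  weight 2: 1 codewords.
  weight 3: 4 codewords.
  weight 4: 5 codewords.
  weight 5: 3 codewords.
  weight 6: 1 codewords.
Minimum distance d = smallest w > 0 with A_w > 0 = 1.
Sanity: Σ A_w = 16 = 2^4 = 16 ✓.


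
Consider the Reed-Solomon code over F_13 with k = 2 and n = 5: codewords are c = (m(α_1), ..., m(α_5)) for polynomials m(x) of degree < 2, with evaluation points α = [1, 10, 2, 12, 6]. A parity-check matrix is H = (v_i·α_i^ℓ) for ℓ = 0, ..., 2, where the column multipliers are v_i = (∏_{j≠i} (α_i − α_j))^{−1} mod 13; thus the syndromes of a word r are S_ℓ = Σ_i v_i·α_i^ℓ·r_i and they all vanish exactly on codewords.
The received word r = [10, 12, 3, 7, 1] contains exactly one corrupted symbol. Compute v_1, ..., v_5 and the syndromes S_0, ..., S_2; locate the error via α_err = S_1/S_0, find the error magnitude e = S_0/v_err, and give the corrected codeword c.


S = (5, 8, 5), error at position 4, error magnitude e = 9, c = [10, 12, 3, 11, 1].

Step 1: column multipliers v_i = (∏_{j≠i}(α_i − α_j))^{−1} mod 13.
  i = 1 (α = 1): (1−10)(1−2)(1−12)(1−6) = (−9)·(−1)·(−11)·(−5) = 495 ≡ 1, so v_1 = 1^{−1} = 1 (mod 13).
  i = 2 (α = 10): (10−1)(10−2)(10−12)(10−6) = 9·8·(−2)·4 = −576 ≡ 9, so v_2 = 9^{−1} = 3 (mod 13).
  i = 3 (α = 2): (2−1)(2−10)(2−12)(2−6) = 1·(−8)·(−10)·(−4) = −320 ≡ 5, so v_3 = 5^{−1} = 8 (mod 13).
  i = 4 (α = 12): (12−1)(12−10)(12−2)(12−6) = 11·2·10·6 = 1320 ≡ 7, so v_4 = 7^{−1} = 2 (mod 13).
  i = 5 (α = 6): (6−1)(6−10)(6−2)(6−12) = 5·(−4)·4·(−6) = 480 ≡ 12, so v_5 = 12^{−1} = 12 (mod 13).
  v = [1, 3, 8, 2, 12].
Step 2: syndromes of r = [10, 12, 3, 7, 1] (all sums mod 13).
  S_0 = Σ v_i r_i = 1·10 + 3·12 + 8·3 + 2·7 + 12·1 = 96 ≡ 5.
  S_1 = Σ v_i α_i r_i = 1·1·10 + 3·10·12 + 8·2·3 + 2·12·7 + 12·6·1 = 658 ≡ 8.
  α_i^2 mod 13 = [1, 9, 4, 1, 10].
  S_2 = Σ v_i α_i^2 r_i = 1·1·10 + 3·9·12 + 8·4·3 + 2·1·7 + 12·10·1 = 564 ≡ 5.
  S = (5, 8, 5) ≠ 0, so r is not a codeword (an error is present).
Step 3: locate the error. For a single error e at position i, S_ℓ = v_i·e·α_i^ℓ, so α_err = S_1/S_0.
  S_0^{−1} = 5^{−1} = 8 (mod 13), so α_err = 8·8 = 64 ≡ 12 = α_4. Error position i = 4.
  Consistency check: S_2/S_1 = 5·5 = 25 ≡ 12 = α_err ✓ (single-error assumption holds).
Step 4: error magnitude e = S_0/v_4 = S_0·∏_{j≠4}(α_4 − α_j) = 5·7 = 35 ≡ 9 (mod 13).
Step 5: correct position 4: c_4 = r_4 − e = 7 − 9 ≡ 11 (mod 13). Hence c = [10, 12, 3, 11, 1].
  Check: interpolating c through the α_i gives m(x) = 4 + 6·x (degree < 2) with m(α_i) = c_i for every i, so c is indeed a codeword.


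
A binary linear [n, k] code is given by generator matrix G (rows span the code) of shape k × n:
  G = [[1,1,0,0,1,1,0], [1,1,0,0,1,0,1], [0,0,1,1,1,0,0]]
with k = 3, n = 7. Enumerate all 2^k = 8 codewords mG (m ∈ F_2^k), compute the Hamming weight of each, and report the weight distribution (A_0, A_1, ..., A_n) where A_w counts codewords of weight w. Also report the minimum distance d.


Weight distribution: A_0 = 1, A_2 = 1, A_3 = 1, A_4 = 2, A_5 = 3. Minimum distance d = 2.

Enumerate all 2^3 = 8 messages m ∈ F_2^3.
For each, compute codeword c = mG in F_2^7, then tally its weight.
  m = 000 → c = 0000000, weight = 0.
  m = 100 → c = 1100110, weight = 4.
  m = 010 → c = 1100101, weight = 4.
  m = 110 → c = 0000011, weight = 2.
  m = 001 → c = 0011100, weight = 3.
  m = 101 → c = 1111010, weight = 5.
  m = 011 → c = 1111001, weight = 5.
  m = 111 → c = 0011111, weight = 5.
Tally weights:
  weight 0: 1 codewords.
  weight 2: 1 codewords.
  weight 3: 1 codewords.
  weight 4: 2 codewords.
  weight 5: 3 codewords.
Minimum distance d = smallest w > 0 with A_w > 0 = 2.
Sanity: Σ A_w = 8 = 2^3 = 8 ✓.


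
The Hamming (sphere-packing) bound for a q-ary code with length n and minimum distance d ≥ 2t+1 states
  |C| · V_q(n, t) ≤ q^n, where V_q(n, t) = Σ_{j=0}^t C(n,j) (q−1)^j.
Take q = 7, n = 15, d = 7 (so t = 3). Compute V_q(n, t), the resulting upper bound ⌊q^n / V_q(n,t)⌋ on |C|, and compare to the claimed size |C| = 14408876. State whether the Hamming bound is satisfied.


V_q(n, t) = 102151, q^n = 4747561509943, Hamming bound = 46475918, |C| = 14408876 ≤ bound (satisfied).

Step 1: Compute V_q(n, t) = Σ_{j=0}^3 C(n, j) (q−1)^j.
  j = 0: C(15,0)·(6)^0 = 1·1 = 1.
  j = 1: C(15,1)·(6)^1 = 15·6 = 90.
  j = 2: C(15,2)·(6)^2 = 105·36 = 3780.
  j = 3: C(15,3)·(6)^3 = 455·216 = 98280.
  V_q(n, t) = 1 + 90 + 3780 + 98280 = 102151.
Step 2: q^n = 7^15 = 4747561509943.
Step 3: Hamming bound ⌊q^n / V_q(n,t)⌋ = ⌊4747561509943/102151⌋ = 46475918.
Step 4: Compare |C| = 14408876 to 46475918: satisfied.
The claimed |C| lies below the Hamming bound.


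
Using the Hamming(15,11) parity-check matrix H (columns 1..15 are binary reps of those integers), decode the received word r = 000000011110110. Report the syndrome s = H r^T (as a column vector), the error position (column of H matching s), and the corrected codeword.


s = (0, 0, 1, 1)^T, error position = 3, corrected codeword c = 001000011110110

Compute s = H r^T mod 2 one row at a time:
  s_1 = 1 + 1 + 1 + 1 + 0 + 1 + 1 + 0 = 6 ≡ 0 (mod 2).
  s_2 = 0 + 0 + 0 + 0 + 0 + 1 + 1 + 0 = 2 ≡ 0 (mod 2).
  s_3 = 0 + 0 + 0 + 0 + 1 + 1 + 1 + 0 = 3 ≡ 1 (mod 2).
  s_4 = 0 + 0 + 0 + 0 + 1 + 1 + 1 + 0 = 3 ≡ 1 (mod 2).
s = (0, 0, 1, 1)^T — this equals column 3 of H (binary 0011), so error is at position 3.
Correct: flip bit 3 of r = 000000011110110 to get c = 001000011110110.


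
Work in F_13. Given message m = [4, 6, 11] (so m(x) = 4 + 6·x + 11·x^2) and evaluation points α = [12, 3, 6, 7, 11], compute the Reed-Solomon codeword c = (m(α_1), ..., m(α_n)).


c = [9, 4, 7, 0, 10]

Message polynomial: m(x) = 4 + 6·x + 11·x^2 (mod 13).
For each evaluation point α_i, compute m(α_i) mod 13:
  α_1 = 12: Horner steps 11 → 8 → 9, so m(12) = 9.
  α_2 = 3: Horner steps 11 → 0 → 4, so m(3) = 4.
  α_3 = 6: Horner steps 11 → 7 → 7, so m(6) = 7.
  α_4 = 7: Horner steps 11 → 5 → 0, so m(7) = 0.
  α_5 = 11: Horner steps 11 → 10 → 10, so m(11) = 10.
Codeword c = [9, 4, 7, 0, 10] ∈ F_13^5.


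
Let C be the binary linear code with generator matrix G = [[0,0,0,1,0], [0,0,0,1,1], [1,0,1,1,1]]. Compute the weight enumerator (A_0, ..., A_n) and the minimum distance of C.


Weight distribution: A_0 = 1, A_1 = 2, A_2 = 2, A_3 = 2, A_4 = 1. Minimum distance d = 1.

Enumerate all 2^3 = 8 messages m ∈ F_2^3.
For each, compute codeword c = mG in F_2^5, then tally its weight.
  m = 000 → c = 00000, weight = 0.
  m = 100 → c = 00010, weight = 1.
  m = 010 → c = 00011, weight = 2.
  m = 110 → c = 00001, weight = 1.
  m = 001 → c = 10111, weight = 4.
  m = 101 → c = 10101, weight = 3.
  m = 011 → c = 10100, weight = 2.
  m = 111 → c = 10110, weight = 3.
Tally weights:
  weight 0: 1 codewords.
  weight 1: 2 codewords.
  weight 2: 2 codewords.
  weight 3: 2 codewords.
  weight 4: 1 codewords.
Minimum distance d = smallest w > 0 with A_w > 0 = 1.
Sanity: Σ A_w = 8 = 2^3 = 8 ✓.


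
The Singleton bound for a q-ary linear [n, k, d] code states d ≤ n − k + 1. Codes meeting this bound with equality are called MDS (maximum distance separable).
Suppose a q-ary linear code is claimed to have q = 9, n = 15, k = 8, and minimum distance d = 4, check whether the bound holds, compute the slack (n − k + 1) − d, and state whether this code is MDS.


Singleton RHS = n − k + 1 = 8, slack = 4, bound satisfied, not MDS.

Singleton bound: d ≤ n − k + 1.
Here n = 15, k = 8, so n − k + 1 = 8.
Given d = 4, check d ≤ 8: YES.
Slack = (n − k + 1) − d = 4.
The code is NOT MDS (slack = 4 > 0).
Description: the claimed parameters are [15, 8, 4]_9; such a code would be non-MDS.


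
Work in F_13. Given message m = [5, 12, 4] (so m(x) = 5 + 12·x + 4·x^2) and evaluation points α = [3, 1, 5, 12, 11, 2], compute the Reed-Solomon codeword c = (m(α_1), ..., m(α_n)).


c = [12, 8, 9, 10, 10, 6]

Message polynomial: m(x) = 5 + 12·x + 4·x^2 (mod 13).
For each evaluation point α_i, compute m(α_i) mod 13:
  α_1 = 3: Horner steps 4 → 11 → 12, so m(3) = 12.
  α_2 = 1: Horner steps 4 → 3 → 8, so m(1) = 8.
  α_3 = 5: Horner steps 4 → 6 → 9, so m(5) = 9.
  α_4 = 12: Horner steps 4 → 8 → 10, so m(12) = 10.
  α_5 = 11: Horner steps 4 → 4 → 10, so m(11) = 10.
  α_6 = 2: Horner steps 4 → 7 → 6, so m(2) = 6.
Codeword c = [12, 8, 9, 10, 10, 6] ∈ F_13^6.


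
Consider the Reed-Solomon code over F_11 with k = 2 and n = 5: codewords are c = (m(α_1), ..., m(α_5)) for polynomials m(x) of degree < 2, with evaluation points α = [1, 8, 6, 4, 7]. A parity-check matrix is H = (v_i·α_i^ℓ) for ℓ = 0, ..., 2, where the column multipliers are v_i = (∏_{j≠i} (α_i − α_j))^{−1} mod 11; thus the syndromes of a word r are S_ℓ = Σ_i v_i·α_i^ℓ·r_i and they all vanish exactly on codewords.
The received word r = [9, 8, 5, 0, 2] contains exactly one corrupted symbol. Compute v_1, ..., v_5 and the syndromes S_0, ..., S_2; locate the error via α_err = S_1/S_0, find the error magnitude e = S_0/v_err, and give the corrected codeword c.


S = (9, 6, 4), error at position 2, error magnitude e = 9, c = [9, 10, 5, 0, 2].

Step 1: column multipliers v_i = (∏_{j≠i}(α_i − α_j))^{−1} mod 11.
  i = 1 (α = 1): (1−8)(1−6)(1−4)(1−7) = (−7)·(−5)·(−3)·(−6) = 630 ≡ 3, so v_1 = 3^{−1} = 4 (mod 11).
  i = 2 (α = 8): (8−1)(8−6)(8−4)(8−7) = 7·2·4·1 = 56 ≡ 1, so v_2 = 1^{−1} = 1 (mod 11).
  i = 3 (α = 6): (6−1)(6−8)(6−4)(6−7) = 5·(−2)·2·(−1) = 20 ≡ 9, so v_3 = 9^{−1} = 5 (mod 11).
  i = 4 (α = 4): (4−1)(4−8)(4−6)(4−7) = 3·(−4)·(−2)·(−3) = −72 ≡ 5, so v_4 = 5^{−1} = 9 (mod 11).
  i = 5 (α = 7): (7−1)(7−8)(7−6)(7−4) = 6·(−1)·1·3 = −18 ≡ 4, so v_5 = 4^{−1} = 3 (mod 11).
  v = [4, 1, 5, 9, 3].
Step 2: syndromes of r = [9, 8, 5, 0, 2] (all sums mod 11).
  S_0 = Σ v_i r_i = 4·9 + 1·8 + 5·5 + 9·0 + 3·2 = 75 ≡ 9.
  S_1 = Σ v_i α_i r_i = 4·1·9 + 1·8·8 + 5·6·5 + 9·4·0 + 3·7·2 = 292 ≡ 6.
  α_i^2 mod 11 = [1, 9, 3, 5, 5].
  S_2 = Σ v_i α_i^2 r_i = 4·1·9 + 1·9·8 + 5·3·5 + 9·5·0 + 3·5·2 = 213 ≡ 4.
  S = (9, 6, 4) ≠ 0, so r is not a codeword (an error is present).
Step 3: locate the error. For a single error e at position i, S_ℓ = v_i·e·α_i^ℓ, so α_err = S_1/S_0.
  S_0^{−1} = 9^{−1} = 5 (mod 11), so α_err = 6·5 = 30 ≡ 8 = α_2. Error position i = 2.
  Consistency check: S_2/S_1 = 4·2 = 8 ≡ 8 = α_err ✓ (single-error assumption holds).
Step 4: error magnitude e = S_0/v_2 = S_0·∏_{j≠2}(α_2 − α_j) = 9·1 = 9 ≡ 9 (mod 11).
Step 5: correct position 2: c_2 = r_2 − e = 8 − 9 ≡ 10 (mod 11). Hence c = [9, 10, 5, 0, 2].
  Check: interpolating c through the α_i gives m(x) = 1 + 8·x (degree < 2) with m(α_i) = c_i for every i, so c is indeed a codeword.


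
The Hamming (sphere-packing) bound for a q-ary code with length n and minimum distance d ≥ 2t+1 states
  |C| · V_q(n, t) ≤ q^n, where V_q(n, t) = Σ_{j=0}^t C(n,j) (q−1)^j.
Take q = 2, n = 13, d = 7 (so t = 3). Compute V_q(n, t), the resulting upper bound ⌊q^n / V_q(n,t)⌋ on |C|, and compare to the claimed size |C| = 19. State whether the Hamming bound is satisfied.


V_q(n, t) = 378, q^n = 8192, Hamming bound = 21, |C| = 19 ≤ bound (satisfied).

Step 1: Compute V_q(n, t) = Σ_{j=0}^3 C(n, j) (q−1)^j.
  j = 0: C(13,0)·(1)^0 = 1·1 = 1.
  j = 1: C(13,1)·(1)^1 = 13·1 = 13.
  j = 2: C(13,2)·(1)^2 = 78·1 = 78.
  j = 3: C(13,3)·(1)^3 = 286·1 = 286.
  V_q(n, t) = 1 + 13 + 78 + 286 = 378.
Step 2: q^n = 2^13 = 8192.
Step 3: Hamming bound ⌊q^n / V_q(n,t)⌋ = ⌊8192/378⌋ = 21.
Step 4: Compare |C| = 19 to 21: satisfied.
The claimed |C| lies below the Hamming bound.


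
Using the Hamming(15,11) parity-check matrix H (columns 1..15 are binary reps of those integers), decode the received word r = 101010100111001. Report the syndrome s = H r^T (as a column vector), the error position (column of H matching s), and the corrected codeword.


s = (0, 0, 1, 0)^T, error position = 2, corrected codeword c = 111010100111001

Compute s = H r^T mod 2 one row at a time:
  s_1 = 0 + 0 + 1 + 1 + 1 + 0 + 0 + 1 = 4 ≡ 0 (mod 2).
  s_2 = 0 + 1 + 0 + 1 + 1 + 0 + 0 + 1 = 4 ≡ 0 (mod 2).
  s_3 = 0 + 1 + 0 + 1 + 1 + 1 + 0 + 1 = 5 ≡ 1 (mod 2).
  s_4 = 1 + 1 + 1 + 1 + 0 + 1 + 0 + 1 = 6 ≡ 0 (mod 2).
s = (0, 0, 1, 0)^T — this equals column 2 of H (binary 0010), so error is at position 2.
Correct: flip bit 2 of r = 101010100111001 to get c = 111010100111001.


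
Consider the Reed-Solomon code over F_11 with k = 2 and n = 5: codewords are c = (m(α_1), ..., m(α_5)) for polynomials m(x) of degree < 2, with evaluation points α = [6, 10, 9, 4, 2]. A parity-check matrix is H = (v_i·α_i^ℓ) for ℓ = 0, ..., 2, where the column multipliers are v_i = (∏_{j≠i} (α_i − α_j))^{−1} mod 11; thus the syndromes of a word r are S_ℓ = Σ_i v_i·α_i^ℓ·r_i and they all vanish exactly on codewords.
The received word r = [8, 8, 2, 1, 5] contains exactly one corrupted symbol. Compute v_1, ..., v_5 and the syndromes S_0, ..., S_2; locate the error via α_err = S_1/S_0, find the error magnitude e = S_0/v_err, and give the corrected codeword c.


S = (6, 5, 6), error at position 2, error magnitude e = 8, c = [8, 0, 2, 1, 5].

Step 1: column multipliers v_i = (∏_{j≠i}(α_i − α_j))^{−1} mod 11.
  i = 1 (α = 6): (6−10)(6−9)(6−4)(6−2) = (−4)·(−3)·2·4 = 96 ≡ 8, so v_1 = 8^{−1} = 7 (mod 11).
  i = 2 (α = 10): (10−6)(10−9)(10−4)(10−2) = 4·1·6·8 = 192 ≡ 5, so v_2 = 5^{−1} = 9 (mod 11).
  i = 3 (α = 9): (9−6)(9−10)(9−4)(9−2) = 3·(−1)·5·7 = −105 ≡ 5, so v_3 = 5^{−1} = 9 (mod 11).
  i = 4 (α = 4): (4−6)(4−10)(4−9)(4−2) = (−2)·(−6)·(−5)·2 = −120 ≡ 1, so v_4 = 1^{−1} = 1 (mod 11).
  i = 5 (α = 2): (2−6)(2−10)(2−9)(2−4) = (−4)·(−8)·(−7)·(−2) = 448 ≡ 8, so v_5 = 8^{−1} = 7 (mod 11).
  v = [7, 9, 9, 1, 7].
Step 2: syndromes of r = [8, 8, 2, 1, 5] (all sums mod 11).
  S_0 = Σ v_i r_i = 7·8 + 9·8 + 9·2 + 1·1 + 7·5 = 182 ≡ 6.
  S_1 = Σ v_i α_i r_i = 7·6·8 + 9·10·8 + 9·9·2 + 1·4·1 + 7·2·5 = 1292 ≡ 5.
  α_i^2 mod 11 = [3, 1, 4, 5, 4].
  S_2 = Σ v_i α_i^2 r_i = 7·3·8 + 9·1·8 + 9·4·2 + 1·5·1 + 7·4·5 = 457 ≡ 6.
  S = (6, 5, 6) ≠ 0, so r is not a codeword (an error is present).
Step 3: locate the error. For a single error e at position i, S_ℓ = v_i·e·α_i^ℓ, so α_err = S_1/S_0.
  S_0^{−1} = 6^{−1} = 2 (mod 11), so α_err = 5·2 = 10 ≡ 10 = α_2. Error position i = 2.
  Consistency check: S_2/S_1 = 6·9 = 54 ≡ 10 = α_err ✓ (single-error assumption holds).
Step 4: error magnitude e = S_0/v_2 = S_0·∏_{j≠2}(α_2 − α_j) = 6·5 = 30 ≡ 8 (mod 11).
Step 5: correct position 2: c_2 = r_2 − e = 8 − 8 ≡ 0 (mod 11). Hence c = [8, 0, 2, 1, 5].
  Check: interpolating c through the α_i gives m(x) = 9 + 9·x (degree < 2) with m(α_i) = c_i for every i, so c is indeed a codeword.


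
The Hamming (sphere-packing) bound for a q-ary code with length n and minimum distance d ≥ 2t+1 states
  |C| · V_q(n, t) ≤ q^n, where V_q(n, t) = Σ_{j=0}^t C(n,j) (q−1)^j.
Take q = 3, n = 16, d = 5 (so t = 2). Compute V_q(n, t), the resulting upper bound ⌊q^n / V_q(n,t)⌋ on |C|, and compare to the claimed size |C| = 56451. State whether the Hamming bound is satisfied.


V_q(n, t) = 513, q^n = 43046721, Hamming bound = 83911, |C| = 56451 ≤ bound (satisfied).

Step 1: Compute V_q(n, t) = Σ_{j=0}^2 C(n, j) (q−1)^j.
  j = 0: C(16,0)·(2)^0 = 1·1 = 1.
  j = 1: C(16,1)·(2)^1 = 16·2 = 32.
  j = 2: C(16,2)·(2)^2 = 120·4 = 480.
  V_q(n, t) = 1 + 32 + 480 = 513.
Step 2: q^n = 3^16 = 43046721.
Step 3: Hamming bound ⌊q^n / V_q(n,t)⌋ = ⌊43046721/513⌋ = 83911.
Step 4: Compare |C| = 56451 to 83911: satisfied.
The claimed |C| lies below the Hamming bound.


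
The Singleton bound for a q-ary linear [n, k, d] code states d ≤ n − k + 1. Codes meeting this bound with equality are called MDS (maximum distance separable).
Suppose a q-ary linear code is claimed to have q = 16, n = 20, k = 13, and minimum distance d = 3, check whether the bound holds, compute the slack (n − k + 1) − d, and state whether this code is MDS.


Singleton RHS = n − k + 1 = 8, slack = 5, bound satisfied, not MDS.

Singleton bound: d ≤ n − k + 1.
Here n = 20, k = 13, so n − k + 1 = 8.
Given d = 3, check d ≤ 8: YES.
Slack = (n − k + 1) − d = 5.
The code is NOT MDS (slack = 5 > 0).
Description: the claimed parameters are [20, 13, 3]_16; such a code would be non-MDS.


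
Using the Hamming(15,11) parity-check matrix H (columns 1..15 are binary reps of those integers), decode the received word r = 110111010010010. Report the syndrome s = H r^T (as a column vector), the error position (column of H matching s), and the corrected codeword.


s = (1, 0, 0, 1)^T, error position = 9, corrected codeword c = 110111011010010

Compute s = H r^T mod 2 one row at a time:
  s_1 = 1 + 0 + 0 + 1 + 0 + 0 + 1 + 0 = 3 ≡ 1 (mod 2).
  s_2 = 1 + 1 + 1 + 0 + 0 + 0 + 1 + 0 = 4 ≡ 0 (mod 2).
  s_3 = 1 + 0 + 1 + 0 + 0 + 1 + 1 + 0 = 4 ≡ 0 (mod 2).
  s_4 = 1 + 0 + 1 + 0 + 0 + 1 + 0 + 0 = 3 ≡ 1 (mod 2).
s = (1, 0, 0, 1)^T — this equals column 9 of H (binary 1001), so error is at position 9.
Correct: flip bit 9 of r = 110111010010010 to get c = 110111011010010.


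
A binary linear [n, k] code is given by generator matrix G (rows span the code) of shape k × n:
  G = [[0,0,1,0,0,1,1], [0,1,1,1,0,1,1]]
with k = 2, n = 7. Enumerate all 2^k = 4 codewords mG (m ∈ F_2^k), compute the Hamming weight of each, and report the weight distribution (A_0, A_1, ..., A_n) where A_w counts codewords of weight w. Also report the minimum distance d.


Weight distribution: A_0 = 1, A_2 = 1, A_3 = 1, A_5 = 1. Minimum distance d = 2.

Enumerate all 2^2 = 4 messages m ∈ F_2^2.
For each, compute codeword c = mG in F_2^7, then tally its weight.
  m = 00 → c = 0000000, weight = 0.
  m = 10 → c = 0010011, weight = 3.
  m = 01 → c = 0111011, weight = 5.
  m = 11 → c = 0101000, weight = 2.
Tally weights:
  weight 0: 1 codewords.
  weight 2: 1 codewords.
  weight 3: 1 codewords.
  weight 5: 1 codewords.
Minimum distance d = smallest w > 0 with A_w > 0 = 2.
Sanity: Σ A_w = 4 = 2^2 = 4 ✓.


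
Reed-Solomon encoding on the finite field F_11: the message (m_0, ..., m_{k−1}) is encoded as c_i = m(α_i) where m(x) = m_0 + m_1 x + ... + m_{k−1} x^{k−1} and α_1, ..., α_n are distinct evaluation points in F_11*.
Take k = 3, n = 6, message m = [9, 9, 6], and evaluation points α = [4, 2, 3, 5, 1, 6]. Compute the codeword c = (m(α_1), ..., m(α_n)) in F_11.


c = [9, 7, 2, 6, 2, 4]

Message polynomial: m(x) = 9 + 9·x + 6·x^2 (mod 11).
For each evaluation point α_i, compute m(α_i) mod 11:
  α_1 = 4: Horner steps 6 → 0 → 9, so m(4) = 9.
  α_2 = 2: Horner steps 6 → 10 → 7, so m(2) = 7.
  α_3 = 3: Horner steps 6 → 5 → 2, so m(3) = 2.
  α_4 = 5: Horner steps 6 → 6 → 6, so m(5) = 6.
  α_5 = 1: Horner steps 6 → 4 → 2, so m(1) = 2.
  α_6 = 6: Horner steps 6 → 1 → 4, so m(6) = 4.
Codeword c = [9, 7, 2, 6, 2, 4] ∈ F_11^6.
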